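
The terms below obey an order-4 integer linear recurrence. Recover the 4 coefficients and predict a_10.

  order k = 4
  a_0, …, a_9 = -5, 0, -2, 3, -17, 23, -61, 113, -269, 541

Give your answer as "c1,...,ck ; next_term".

  a_4 = -1·3 + 2·-2 + 0·0 + 2·-5 = -17
  a_5 = -1·-17 + 2·3 + 0·-2 + 2·0 = 23
  a_6 = -1·23 + 2·-17 + 0·3 + 2·-2 = -61
  a_7 = -1·-61 + 2·23 + 0·-17 + 2·3 = 113
  a_8 = -1·113 + 2·-61 + 0·23 + 2·-17 = -269
  a_9 = -1·-269 + 2·113 + 0·-61 + 2·23 = 541
  a_10 = -1·541 + 2·-269 + 0·113 + 2·-61 = -1201

-1,2,0,2 ; -1201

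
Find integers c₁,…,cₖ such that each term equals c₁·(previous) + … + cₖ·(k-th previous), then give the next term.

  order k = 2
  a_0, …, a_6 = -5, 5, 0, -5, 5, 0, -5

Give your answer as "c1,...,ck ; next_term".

  a_2 = -1·5 + -1·-5 = 0
  a_3 = -1·0 + -1·5 = -5
  a_4 = -1·-5 + -1·0 = 5
  a_5 = -1·5 + -1·-5 = 0
  a_6 = -1·0 + -1·5 = -5
  a_7 = -1·-5 + -1·0 = 5

-1,-1 ; 5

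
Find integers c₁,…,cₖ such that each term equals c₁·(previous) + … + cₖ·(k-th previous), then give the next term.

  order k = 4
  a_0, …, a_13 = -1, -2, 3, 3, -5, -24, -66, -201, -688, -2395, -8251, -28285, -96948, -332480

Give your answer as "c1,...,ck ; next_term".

4,-3,3,2 ; -1140433

  a_4 = 4·3 + -3·3 + 3·-2 + 2·-1 = -5
  a_5 = 4·-5 + -3·3 + 3·3 + 2·-2 = -24
  a_6 = 4·-24 + -3·-5 + 3·3 + 2·3 = -66
  a_7 = 4·-66 + -3·-24 + 3·-5 + 2·3 = -201
  a_8 = 4·-201 + -3·-66 + 3·-24 + 2·-5 = -688
  a_9 = 4·-688 + -3·-201 + 3·-66 + 2·-24 = -2395
  a_10 = 4·-2395 + -3·-688 + 3·-201 + 2·-66 = -8251
  a_11 = 4·-8251 + -3·-2395 + 3·-688 + 2·-201 = -28285
  a_12 = 4·-28285 + -3·-8251 + 3·-2395 + 2·-688 = -96948
  a_13 = 4·-96948 + -3·-28285 + 3·-8251 + 2·-2395 = -332480
  a_14 = 4·-332480 + -3·-96948 + 3·-28285 + 2·-8251 = -1140433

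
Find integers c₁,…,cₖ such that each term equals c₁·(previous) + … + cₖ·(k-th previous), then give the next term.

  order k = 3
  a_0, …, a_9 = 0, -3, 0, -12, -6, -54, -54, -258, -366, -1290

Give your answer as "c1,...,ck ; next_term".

1,4,-2 ; -2238

  a_3 = 1·0 + 4·-3 + -2·0 = -12
  a_4 = 1·-12 + 4·0 + -2·-3 = -6
  a_5 = 1·-6 + 4·-12 + -2·0 = -54
  a_6 = 1·-54 + 4·-6 + -2·-12 = -54
  a_7 = 1·-54 + 4·-54 + -2·-6 = -258
  a_8 = 1·-258 + 4·-54 + -2·-54 = -366
  a_9 = 1·-366 + 4·-258 + -2·-54 = -1290
  a_10 = 1·-1290 + 4·-366 + -2·-258 = -2238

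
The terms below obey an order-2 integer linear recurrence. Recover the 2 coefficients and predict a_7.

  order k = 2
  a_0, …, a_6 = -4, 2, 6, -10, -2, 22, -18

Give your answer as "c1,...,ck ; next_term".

-1,-2 ; -26

  a_2 = -1·2 + -2·-4 = 6
  a_3 = -1·6 + -2·2 = -10
  a_4 = -1·-10 + -2·6 = -2
  a_5 = -1·-2 + -2·-10 = 22
  a_6 = -1·22 + -2·-2 = -18
  a_7 = -1·-18 + -2·22 = -26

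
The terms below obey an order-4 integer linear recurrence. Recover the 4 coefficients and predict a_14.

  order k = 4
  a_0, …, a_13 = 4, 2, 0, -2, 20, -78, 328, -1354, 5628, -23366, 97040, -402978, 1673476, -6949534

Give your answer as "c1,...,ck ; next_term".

-4,1,2,2 ; 28859736

  a_4 = -4·-2 + 1·0 + 2·2 + 2·4 = 20
  a_5 = -4·20 + 1·-2 + 2·0 + 2·2 = -78
  a_6 = -4·-78 + 1·20 + 2·-2 + 2·0 = 328
  a_7 = -4·328 + 1·-78 + 2·20 + 2·-2 = -1354
  a_8 = -4·-1354 + 1·328 + 2·-78 + 2·20 = 5628
  a_9 = -4·5628 + 1·-1354 + 2·328 + 2·-78 = -23366
  a_10 = -4·-23366 + 1·5628 + 2·-1354 + 2·328 = 97040
  a_11 = -4·97040 + 1·-23366 + 2·5628 + 2·-1354 = -402978
  a_12 = -4·-402978 + 1·97040 + 2·-23366 + 2·5628 = 1673476
  a_13 = -4·1673476 + 1·-402978 + 2·97040 + 2·-23366 = -6949534
  a_14 = -4·-6949534 + 1·1673476 + 2·-402978 + 2·97040 = 28859736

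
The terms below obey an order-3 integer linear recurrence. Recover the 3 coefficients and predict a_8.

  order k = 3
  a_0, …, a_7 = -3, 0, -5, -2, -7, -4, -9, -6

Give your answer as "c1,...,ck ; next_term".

  a_3 = 1·-5 + 1·0 + -1·-3 = -2
  a_4 = 1·-2 + 1·-5 + -1·0 = -7
  a_5 = 1·-7 + 1·-2 + -1·-5 = -4
  a_6 = 1·-4 + 1·-7 + -1·-2 = -9
  a_7 = 1·-9 + 1·-4 + -1·-7 = -6
  a_8 = 1·-6 + 1·-9 + -1·-4 = -11

1,1,-1 ; -11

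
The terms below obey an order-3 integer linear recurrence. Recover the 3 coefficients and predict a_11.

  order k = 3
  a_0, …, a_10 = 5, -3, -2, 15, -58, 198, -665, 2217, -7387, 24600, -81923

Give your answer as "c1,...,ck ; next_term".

  a_3 = -3·-2 + 2·-3 + 3·5 = 15
  a_4 = -3·15 + 2·-2 + 3·-3 = -58
  a_5 = -3·-58 + 2·15 + 3·-2 = 198
  a_6 = -3·198 + 2·-58 + 3·15 = -665
  a_7 = -3·-665 + 2·198 + 3·-58 = 2217
  a_8 = -3·2217 + 2·-665 + 3·198 = -7387
  a_9 = -3·-7387 + 2·2217 + 3·-665 = 24600
  a_10 = -3·24600 + 2·-7387 + 3·2217 = -81923
  a_11 = -3·-81923 + 2·24600 + 3·-7387 = 272808

-3,2,3 ; 272808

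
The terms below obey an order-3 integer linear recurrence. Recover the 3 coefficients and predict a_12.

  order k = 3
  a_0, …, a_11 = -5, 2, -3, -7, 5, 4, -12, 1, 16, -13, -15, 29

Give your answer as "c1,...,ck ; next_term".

0,-1,1 ; 2

  a_3 = 0·-3 + -1·2 + 1·-5 = -7
  a_4 = 0·-7 + -1·-3 + 1·2 = 5
  a_5 = 0·5 + -1·-7 + 1·-3 = 4
  a_6 = 0·4 + -1·5 + 1·-7 = -12
  a_7 = 0·-12 + -1·4 + 1·5 = 1
  a_8 = 0·1 + -1·-12 + 1·4 = 16
  a_9 = 0·16 + -1·1 + 1·-12 = -13
  a_10 = 0·-13 + -1·16 + 1·1 = -15
  a_11 = 0·-15 + -1·-13 + 1·16 = 29
  a_12 = 0·29 + -1·-15 + 1·-13 = 2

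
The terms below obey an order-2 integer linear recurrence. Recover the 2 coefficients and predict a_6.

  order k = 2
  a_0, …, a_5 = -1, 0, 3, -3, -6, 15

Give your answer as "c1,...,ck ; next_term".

  a_2 = -1·0 + -3·-1 = 3
  a_3 = -1·3 + -3·0 = -3
  a_4 = -1·-3 + -3·3 = -6
  a_5 = -1·-6 + -3·-3 = 15
  a_6 = -1·15 + -3·-6 = 3

-1,-3 ; 3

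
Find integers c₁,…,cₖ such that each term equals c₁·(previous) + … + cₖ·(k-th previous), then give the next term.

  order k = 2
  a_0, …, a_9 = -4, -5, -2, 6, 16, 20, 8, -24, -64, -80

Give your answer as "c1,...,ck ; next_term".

  a_2 = 2·-5 + -2·-4 = -2
  a_3 = 2·-2 + -2·-5 = 6
  a_4 = 2·6 + -2·-2 = 16
  a_5 = 2·16 + -2·6 = 20
  a_6 = 2·20 + -2·16 = 8
  a_7 = 2·8 + -2·20 = -24
  a_8 = 2·-24 + -2·8 = -64
  a_9 = 2·-64 + -2·-24 = -80
  a_10 = 2·-80 + -2·-64 = -32

2,-2 ; -32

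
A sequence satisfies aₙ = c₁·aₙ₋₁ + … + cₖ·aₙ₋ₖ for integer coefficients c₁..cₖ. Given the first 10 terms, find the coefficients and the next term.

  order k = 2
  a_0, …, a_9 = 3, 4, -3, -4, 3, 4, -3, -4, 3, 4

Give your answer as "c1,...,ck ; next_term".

0,-1 ; -3

  a_2 = 0·4 + -1·3 = -3
  a_3 = 0·-3 + -1·4 = -4
  a_4 = 0·-4 + -1·-3 = 3
  a_5 = 0·3 + -1·-4 = 4
  a_6 = 0·4 + -1·3 = -3
  a_7 = 0·-3 + -1·4 = -4
  a_8 = 0·-4 + -1·-3 = 3
  a_9 = 0·3 + -1·-4 = 4
  a_10 = 0·4 + -1·3 = -3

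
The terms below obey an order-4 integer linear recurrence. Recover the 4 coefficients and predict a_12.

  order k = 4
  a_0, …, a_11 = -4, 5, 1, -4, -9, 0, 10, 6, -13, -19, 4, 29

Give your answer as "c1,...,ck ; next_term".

1,-1,0,1 ; 12

  a_4 = 1·-4 + -1·1 + 0·5 + 1·-4 = -9
  a_5 = 1·-9 + -1·-4 + 0·1 + 1·5 = 0
  a_6 = 1·0 + -1·-9 + 0·-4 + 1·1 = 10
  a_7 = 1·10 + -1·0 + 0·-9 + 1·-4 = 6
  a_8 = 1·6 + -1·10 + 0·0 + 1·-9 = -13
  a_9 = 1·-13 + -1·6 + 0·10 + 1·0 = -19
  a_10 = 1·-19 + -1·-13 + 0·6 + 1·10 = 4
  a_11 = 1·4 + -1·-19 + 0·-13 + 1·6 = 29
  a_12 = 1·29 + -1·4 + 0·-19 + 1·-13 = 12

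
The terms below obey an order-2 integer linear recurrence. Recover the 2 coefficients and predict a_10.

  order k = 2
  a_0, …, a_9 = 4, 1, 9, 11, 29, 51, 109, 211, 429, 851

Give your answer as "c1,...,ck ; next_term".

1,2 ; 1709

  a_2 = 1·1 + 2·4 = 9
  a_3 = 1·9 + 2·1 = 11
  a_4 = 1·11 + 2·9 = 29
  a_5 = 1·29 + 2·11 = 51
  a_6 = 1·51 + 2·29 = 109
  a_7 = 1·109 + 2·51 = 211
  a_8 = 1·211 + 2·109 = 429
  a_9 = 1·429 + 2·211 = 851
  a_10 = 1·851 + 2·429 = 1709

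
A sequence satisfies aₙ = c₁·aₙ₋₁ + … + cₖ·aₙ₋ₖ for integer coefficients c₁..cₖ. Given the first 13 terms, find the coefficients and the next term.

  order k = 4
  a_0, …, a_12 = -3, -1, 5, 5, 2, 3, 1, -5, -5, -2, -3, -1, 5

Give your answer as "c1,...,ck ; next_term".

  a_4 = 1·5 + -1·5 + 1·-1 + -1·-3 = 2
  a_5 = 1·2 + -1·5 + 1·5 + -1·-1 = 3
  a_6 = 1·3 + -1·2 + 1·5 + -1·5 = 1
  a_7 = 1·1 + -1·3 + 1·2 + -1·5 = -5
  a_8 = 1·-5 + -1·1 + 1·3 + -1·2 = -5
  a_9 = 1·-5 + -1·-5 + 1·1 + -1·3 = -2
  a_10 = 1·-2 + -1·-5 + 1·-5 + -1·1 = -3
  a_11 = 1·-3 + -1·-2 + 1·-5 + -1·-5 = -1
  a_12 = 1·-1 + -1·-3 + 1·-2 + -1·-5 = 5
  a_13 = 1·5 + -1·-1 + 1·-3 + -1·-2 = 5

1,-1,1,-1 ; 5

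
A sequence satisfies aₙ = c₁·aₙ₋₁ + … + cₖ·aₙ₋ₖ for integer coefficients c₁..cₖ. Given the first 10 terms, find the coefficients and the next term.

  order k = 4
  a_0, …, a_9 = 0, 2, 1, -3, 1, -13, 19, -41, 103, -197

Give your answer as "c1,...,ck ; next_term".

-1,2,-2,-2 ; 447

  a_4 = -1·-3 + 2·1 + -2·2 + -2·0 = 1
  a_5 = -1·1 + 2·-3 + -2·1 + -2·2 = -13
  a_6 = -1·-13 + 2·1 + -2·-3 + -2·1 = 19
  a_7 = -1·19 + 2·-13 + -2·1 + -2·-3 = -41
  a_8 = -1·-41 + 2·19 + -2·-13 + -2·1 = 103
  a_9 = -1·103 + 2·-41 + -2·19 + -2·-13 = -197
  a_10 = -1·-197 + 2·103 + -2·-41 + -2·19 = 447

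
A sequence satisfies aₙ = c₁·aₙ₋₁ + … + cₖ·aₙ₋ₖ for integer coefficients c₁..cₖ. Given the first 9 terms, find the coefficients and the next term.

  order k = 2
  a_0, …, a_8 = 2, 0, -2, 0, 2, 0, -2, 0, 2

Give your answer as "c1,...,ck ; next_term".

  a_2 = 0·0 + -1·2 = -2
  a_3 = 0·-2 + -1·0 = 0
  a_4 = 0·0 + -1·-2 = 2
  a_5 = 0·2 + -1·0 = 0
  a_6 = 0·0 + -1·2 = -2
  a_7 = 0·-2 + -1·0 = 0
  a_8 = 0·0 + -1·-2 = 2
  a_9 = 0·2 + -1·0 = 0

0,-1 ; 0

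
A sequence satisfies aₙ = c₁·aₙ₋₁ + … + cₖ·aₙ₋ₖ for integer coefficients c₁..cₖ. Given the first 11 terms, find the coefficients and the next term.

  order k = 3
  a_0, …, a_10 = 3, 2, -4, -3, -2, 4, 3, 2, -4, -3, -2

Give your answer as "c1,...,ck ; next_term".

  a_3 = 0·-4 + 0·2 + -1·3 = -3
  a_4 = 0·-3 + 0·-4 + -1·2 = -2
  a_5 = 0·-2 + 0·-3 + -1·-4 = 4
  a_6 = 0·4 + 0·-2 + -1·-3 = 3
  a_7 = 0·3 + 0·4 + -1·-2 = 2
  a_8 = 0·2 + 0·3 + -1·4 = -4
  a_9 = 0·-4 + 0·2 + -1·3 = -3
  a_10 = 0·-3 + 0·-4 + -1·2 = -2
  a_11 = 0·-2 + 0·-3 + -1·-4 = 4

0,0,-1 ; 4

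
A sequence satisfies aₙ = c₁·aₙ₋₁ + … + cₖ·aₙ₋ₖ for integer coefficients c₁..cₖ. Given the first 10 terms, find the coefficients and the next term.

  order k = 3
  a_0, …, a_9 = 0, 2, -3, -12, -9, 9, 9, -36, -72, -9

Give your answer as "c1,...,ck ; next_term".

  a_3 = 2·-3 + -3·2 + 3·0 = -12
  a_4 = 2·-12 + -3·-3 + 3·2 = -9
  a_5 = 2·-9 + -3·-12 + 3·-3 = 9
  a_6 = 2·9 + -3·-9 + 3·-12 = 9
  a_7 = 2·9 + -3·9 + 3·-9 = -36
  a_8 = 2·-36 + -3·9 + 3·9 = -72
  a_9 = 2·-72 + -3·-36 + 3·9 = -9
  a_10 = 2·-9 + -3·-72 + 3·-36 = 90

2,-3,3 ; 90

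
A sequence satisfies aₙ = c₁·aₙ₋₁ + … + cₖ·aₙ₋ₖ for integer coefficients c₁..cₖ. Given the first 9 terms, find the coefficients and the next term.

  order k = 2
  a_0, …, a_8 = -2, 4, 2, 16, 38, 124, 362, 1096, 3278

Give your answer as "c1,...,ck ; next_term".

2,3 ; 9844

  a_2 = 2·4 + 3·-2 = 2
  a_3 = 2·2 + 3·4 = 16
  a_4 = 2·16 + 3·2 = 38
  a_5 = 2·38 + 3·16 = 124
  a_6 = 2·124 + 3·38 = 362
  a_7 = 2·362 + 3·124 = 1096
  a_8 = 2·1096 + 3·362 = 3278
  a_9 = 2·3278 + 3·1096 = 9844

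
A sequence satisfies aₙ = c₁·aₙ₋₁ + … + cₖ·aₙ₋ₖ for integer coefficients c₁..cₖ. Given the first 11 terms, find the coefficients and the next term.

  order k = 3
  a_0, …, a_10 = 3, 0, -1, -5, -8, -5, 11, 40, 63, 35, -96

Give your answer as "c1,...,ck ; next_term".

  a_3 = 2·-1 + -2·0 + -1·3 = -5
  a_4 = 2·-5 + -2·-1 + -1·0 = -8
  a_5 = 2·-8 + -2·-5 + -1·-1 = -5
  a_6 = 2·-5 + -2·-8 + -1·-5 = 11
  a_7 = 2·11 + -2·-5 + -1·-8 = 40
  a_8 = 2·40 + -2·11 + -1·-5 = 63
  a_9 = 2·63 + -2·40 + -1·11 = 35
  a_10 = 2·35 + -2·63 + -1·40 = -96
  a_11 = 2·-96 + -2·35 + -1·63 = -325

2,-2,-1 ; -325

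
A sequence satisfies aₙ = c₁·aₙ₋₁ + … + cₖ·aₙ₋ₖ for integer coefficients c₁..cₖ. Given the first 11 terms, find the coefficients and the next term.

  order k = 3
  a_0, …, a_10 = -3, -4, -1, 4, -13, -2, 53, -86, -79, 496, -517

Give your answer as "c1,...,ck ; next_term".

  a_3 = -1·-1 + -3·-4 + 3·-3 = 4
  a_4 = -1·4 + -3·-1 + 3·-4 = -13
  a_5 = -1·-13 + -3·4 + 3·-1 = -2
  a_6 = -1·-2 + -3·-13 + 3·4 = 53
  a_7 = -1·53 + -3·-2 + 3·-13 = -86
  a_8 = -1·-86 + -3·53 + 3·-2 = -79
  a_9 = -1·-79 + -3·-86 + 3·53 = 496
  a_10 = -1·496 + -3·-79 + 3·-86 = -517
  a_11 = -1·-517 + -3·496 + 3·-79 = -1208

-1,-3,3 ; -1208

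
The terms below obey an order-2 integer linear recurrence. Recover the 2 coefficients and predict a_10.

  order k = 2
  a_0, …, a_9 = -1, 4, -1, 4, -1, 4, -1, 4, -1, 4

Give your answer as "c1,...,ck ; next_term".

0,1 ; -1

  a_2 = 0·4 + 1·-1 = -1
  a_3 = 0·-1 + 1·4 = 4
  a_4 = 0·4 + 1·-1 = -1
  a_5 = 0·-1 + 1·4 = 4
  a_6 = 0·4 + 1·-1 = -1
  a_7 = 0·-1 + 1·4 = 4
  a_8 = 0·4 + 1·-1 = -1
  a_9 = 0·-1 + 1·4 = 4
  a_10 = 0·4 + 1·-1 = -1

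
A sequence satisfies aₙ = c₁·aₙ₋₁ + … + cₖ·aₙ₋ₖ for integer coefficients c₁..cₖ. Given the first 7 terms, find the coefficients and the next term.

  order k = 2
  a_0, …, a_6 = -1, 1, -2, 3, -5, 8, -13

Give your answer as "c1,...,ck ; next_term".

  a_2 = -1·1 + 1·-1 = -2
  a_3 = -1·-2 + 1·1 = 3
  a_4 = -1·3 + 1·-2 = -5
  a_5 = -1·-5 + 1·3 = 8
  a_6 = -1·8 + 1·-5 = -13
  a_7 = -1·-13 + 1·8 = 21

-1,1 ; 21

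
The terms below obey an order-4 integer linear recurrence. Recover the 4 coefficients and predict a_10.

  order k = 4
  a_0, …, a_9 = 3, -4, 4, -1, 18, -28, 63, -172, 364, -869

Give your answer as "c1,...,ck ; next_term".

-1,2,-3,-1 ; 2050

  a_4 = -1·-1 + 2·4 + -3·-4 + -1·3 = 18
  a_5 = -1·18 + 2·-1 + -3·4 + -1·-4 = -28
  a_6 = -1·-28 + 2·18 + -3·-1 + -1·4 = 63
  a_7 = -1·63 + 2·-28 + -3·18 + -1·-1 = -172
  a_8 = -1·-172 + 2·63 + -3·-28 + -1·18 = 364
  a_9 = -1·364 + 2·-172 + -3·63 + -1·-28 = -869
  a_10 = -1·-869 + 2·364 + -3·-172 + -1·63 = 2050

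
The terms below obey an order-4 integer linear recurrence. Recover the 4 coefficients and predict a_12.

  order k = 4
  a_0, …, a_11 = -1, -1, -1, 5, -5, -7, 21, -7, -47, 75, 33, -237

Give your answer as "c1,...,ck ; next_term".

-1,-2,1,1 ; 199

  a_4 = -1·5 + -2·-1 + 1·-1 + 1·-1 = -5
  a_5 = -1·-5 + -2·5 + 1·-1 + 1·-1 = -7
  a_6 = -1·-7 + -2·-5 + 1·5 + 1·-1 = 21
  a_7 = -1·21 + -2·-7 + 1·-5 + 1·5 = -7
  a_8 = -1·-7 + -2·21 + 1·-7 + 1·-5 = -47
  a_9 = -1·-47 + -2·-7 + 1·21 + 1·-7 = 75
  a_10 = -1·75 + -2·-47 + 1·-7 + 1·21 = 33
  a_11 = -1·33 + -2·75 + 1·-47 + 1·-7 = -237
  a_12 = -1·-237 + -2·33 + 1·75 + 1·-47 = 199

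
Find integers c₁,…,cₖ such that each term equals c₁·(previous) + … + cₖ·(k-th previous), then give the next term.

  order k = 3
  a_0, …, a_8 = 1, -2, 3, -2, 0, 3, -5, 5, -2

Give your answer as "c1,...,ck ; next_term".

  a_3 = -1·3 + 0·-2 + 1·1 = -2
  a_4 = -1·-2 + 0·3 + 1·-2 = 0
  a_5 = -1·0 + 0·-2 + 1·3 = 3
  a_6 = -1·3 + 0·0 + 1·-2 = -5
  a_7 = -1·-5 + 0·3 + 1·0 = 5
  a_8 = -1·5 + 0·-5 + 1·3 = -2
  a_9 = -1·-2 + 0·5 + 1·-5 = -3

-1,0,1 ; -3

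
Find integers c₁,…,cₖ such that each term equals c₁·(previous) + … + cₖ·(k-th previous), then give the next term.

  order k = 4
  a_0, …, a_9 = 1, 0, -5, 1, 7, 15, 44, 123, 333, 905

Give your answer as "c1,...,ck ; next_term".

  a_4 = 3·1 + -1·-5 + 1·0 + -1·1 = 7
  a_5 = 3·7 + -1·1 + 1·-5 + -1·0 = 15
  a_6 = 3·15 + -1·7 + 1·1 + -1·-5 = 44
  a_7 = 3·44 + -1·15 + 1·7 + -1·1 = 123
  a_8 = 3·123 + -1·44 + 1·15 + -1·7 = 333
  a_9 = 3·333 + -1·123 + 1·44 + -1·15 = 905
  a_10 = 3·905 + -1·333 + 1·123 + -1·44 = 2461

3,-1,1,-1 ; 2461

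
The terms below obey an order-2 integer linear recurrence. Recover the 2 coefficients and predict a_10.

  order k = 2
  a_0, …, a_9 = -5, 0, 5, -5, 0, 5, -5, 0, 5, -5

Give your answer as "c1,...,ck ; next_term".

-1,-1 ; 0

  a_2 = -1·0 + -1·-5 = 5
  a_3 = -1·5 + -1·0 = -5
  a_4 = -1·-5 + -1·5 = 0
  a_5 = -1·0 + -1·-5 = 5
  a_6 = -1·5 + -1·0 = -5
  a_7 = -1·-5 + -1·5 = 0
  a_8 = -1·0 + -1·-5 = 5
  a_9 = -1·5 + -1·0 = -5
  a_10 = -1·-5 + -1·5 = 0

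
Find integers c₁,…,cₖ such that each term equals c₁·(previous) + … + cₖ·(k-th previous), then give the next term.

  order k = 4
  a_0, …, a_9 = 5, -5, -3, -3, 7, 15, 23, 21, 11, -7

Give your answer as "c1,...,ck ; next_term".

2,-1,-1,1 ; -23

  a_4 = 2·-3 + -1·-3 + -1·-5 + 1·5 = 7
  a_5 = 2·7 + -1·-3 + -1·-3 + 1·-5 = 15
  a_6 = 2·15 + -1·7 + -1·-3 + 1·-3 = 23
  a_7 = 2·23 + -1·15 + -1·7 + 1·-3 = 21
  a_8 = 2·21 + -1·23 + -1·15 + 1·7 = 11
  a_9 = 2·11 + -1·21 + -1·23 + 1·15 = -7
  a_10 = 2·-7 + -1·11 + -1·21 + 1·23 = -23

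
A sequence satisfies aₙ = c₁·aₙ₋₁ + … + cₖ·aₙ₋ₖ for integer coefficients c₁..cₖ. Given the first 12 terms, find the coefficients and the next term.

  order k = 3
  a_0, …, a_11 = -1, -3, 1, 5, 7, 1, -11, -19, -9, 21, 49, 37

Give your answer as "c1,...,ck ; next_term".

  a_3 = 1·1 + -1·-3 + -1·-1 = 5
  a_4 = 1·5 + -1·1 + -1·-3 = 7
  a_5 = 1·7 + -1·5 + -1·1 = 1
  a_6 = 1·1 + -1·7 + -1·5 = -11
  a_7 = 1·-11 + -1·1 + -1·7 = -19
  a_8 = 1·-19 + -1·-11 + -1·1 = -9
  a_9 = 1·-9 + -1·-19 + -1·-11 = 21
  a_10 = 1·21 + -1·-9 + -1·-19 = 49
  a_11 = 1·49 + -1·21 + -1·-9 = 37
  a_12 = 1·37 + -1·49 + -1·21 = -33

1,-1,-1 ; -33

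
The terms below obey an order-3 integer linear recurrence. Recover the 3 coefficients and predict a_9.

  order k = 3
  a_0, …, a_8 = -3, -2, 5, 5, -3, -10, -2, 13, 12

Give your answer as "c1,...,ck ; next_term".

0,-1,-1 ; -11

  a_3 = 0·5 + -1·-2 + -1·-3 = 5
  a_4 = 0·5 + -1·5 + -1·-2 = -3
  a_5 = 0·-3 + -1·5 + -1·5 = -10
  a_6 = 0·-10 + -1·-3 + -1·5 = -2
  a_7 = 0·-2 + -1·-10 + -1·-3 = 13
  a_8 = 0·13 + -1·-2 + -1·-10 = 12
  a_9 = 0·12 + -1·13 + -1·-2 = -11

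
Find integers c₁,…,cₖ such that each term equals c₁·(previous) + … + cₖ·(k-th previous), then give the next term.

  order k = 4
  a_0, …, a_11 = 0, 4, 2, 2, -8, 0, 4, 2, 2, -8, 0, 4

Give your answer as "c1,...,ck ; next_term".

-1,-1,-1,-1 ; 2

  a_4 = -1·2 + -1·2 + -1·4 + -1·0 = -8
  a_5 = -1·-8 + -1·2 + -1·2 + -1·4 = 0
  a_6 = -1·0 + -1·-8 + -1·2 + -1·2 = 4
  a_7 = -1·4 + -1·0 + -1·-8 + -1·2 = 2
  a_8 = -1·2 + -1·4 + -1·0 + -1·-8 = 2
  a_9 = -1·2 + -1·2 + -1·4 + -1·0 = -8
  a_10 = -1·-8 + -1·2 + -1·2 + -1·4 = 0
  a_11 = -1·0 + -1·-8 + -1·2 + -1·2 = 4
  a_12 = -1·4 + -1·0 + -1·-8 + -1·2 = 2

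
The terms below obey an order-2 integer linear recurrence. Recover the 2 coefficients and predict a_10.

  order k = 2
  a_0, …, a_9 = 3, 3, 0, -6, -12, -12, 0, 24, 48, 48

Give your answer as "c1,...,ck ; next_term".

2,-2 ; 0

  a_2 = 2·3 + -2·3 = 0
  a_3 = 2·0 + -2·3 = -6
  a_4 = 2·-6 + -2·0 = -12
  a_5 = 2·-12 + -2·-6 = -12
  a_6 = 2·-12 + -2·-12 = 0
  a_7 = 2·0 + -2·-12 = 24
  a_8 = 2·24 + -2·0 = 48
  a_9 = 2·48 + -2·24 = 48
  a_10 = 2·48 + -2·48 = 0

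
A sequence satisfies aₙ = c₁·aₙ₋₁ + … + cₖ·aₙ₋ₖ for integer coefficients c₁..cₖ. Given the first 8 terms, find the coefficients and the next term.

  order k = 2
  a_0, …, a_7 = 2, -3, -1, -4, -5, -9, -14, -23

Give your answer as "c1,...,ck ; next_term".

  a_2 = 1·-3 + 1·2 = -1
  a_3 = 1·-1 + 1·-3 = -4
  a_4 = 1·-4 + 1·-1 = -5
  a_5 = 1·-5 + 1·-4 = -9
  a_6 = 1·-9 + 1·-5 = -14
  a_7 = 1·-14 + 1·-9 = -23
  a_8 = 1·-23 + 1·-14 = -37

1,1 ; -37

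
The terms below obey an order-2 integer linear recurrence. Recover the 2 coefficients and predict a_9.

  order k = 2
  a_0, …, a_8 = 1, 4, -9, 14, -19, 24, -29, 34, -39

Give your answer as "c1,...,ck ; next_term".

  a_2 = -2·4 + -1·1 = -9
  a_3 = -2·-9 + -1·4 = 14
  a_4 = -2·14 + -1·-9 = -19
  a_5 = -2·-19 + -1·14 = 24
  a_6 = -2·24 + -1·-19 = -29
  a_7 = -2·-29 + -1·24 = 34
  a_8 = -2·34 + -1·-29 = -39
  a_9 = -2·-39 + -1·34 = 44

-2,-1 ; 44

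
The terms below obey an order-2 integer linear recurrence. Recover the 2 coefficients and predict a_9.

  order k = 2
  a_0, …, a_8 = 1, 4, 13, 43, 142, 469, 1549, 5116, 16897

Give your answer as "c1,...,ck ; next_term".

  a_2 = 3·4 + 1·1 = 13
  a_3 = 3·13 + 1·4 = 43
  a_4 = 3·43 + 1·13 = 142
  a_5 = 3·142 + 1·43 = 469
  a_6 = 3·469 + 1·142 = 1549
  a_7 = 3·1549 + 1·469 = 5116
  a_8 = 3·5116 + 1·1549 = 16897
  a_9 = 3·16897 + 1·5116 = 55807

3,1 ; 55807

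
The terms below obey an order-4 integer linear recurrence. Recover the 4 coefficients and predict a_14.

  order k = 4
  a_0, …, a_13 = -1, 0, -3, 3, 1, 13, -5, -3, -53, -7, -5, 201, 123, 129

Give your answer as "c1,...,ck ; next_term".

  a_4 = 1·3 + 0·-3 + -4·0 + 2·-1 = 1
  a_5 = 1·1 + 0·3 + -4·-3 + 2·0 = 13
  a_6 = 1·13 + 0·1 + -4·3 + 2·-3 = -5
  a_7 = 1·-5 + 0·13 + -4·1 + 2·3 = -3
  a_8 = 1·-3 + 0·-5 + -4·13 + 2·1 = -53
  a_9 = 1·-53 + 0·-3 + -4·-5 + 2·13 = -7
  a_10 = 1·-7 + 0·-53 + -4·-3 + 2·-5 = -5
  a_11 = 1·-5 + 0·-7 + -4·-53 + 2·-3 = 201
  a_12 = 1·201 + 0·-5 + -4·-7 + 2·-53 = 123
  a_13 = 1·123 + 0·201 + -4·-5 + 2·-7 = 129
  a_14 = 1·129 + 0·123 + -4·201 + 2·-5 = -685

1,0,-4,2 ; -685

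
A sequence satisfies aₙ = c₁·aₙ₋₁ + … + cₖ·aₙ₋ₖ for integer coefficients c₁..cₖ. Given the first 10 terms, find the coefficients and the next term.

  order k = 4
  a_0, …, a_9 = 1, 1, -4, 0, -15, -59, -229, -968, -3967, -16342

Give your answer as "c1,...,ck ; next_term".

  a_4 = 3·0 + 4·-4 + 3·1 + -2·1 = -15
  a_5 = 3·-15 + 4·0 + 3·-4 + -2·1 = -59
  a_6 = 3·-59 + 4·-15 + 3·0 + -2·-4 = -229
  a_7 = 3·-229 + 4·-59 + 3·-15 + -2·0 = -968
  a_8 = 3·-968 + 4·-229 + 3·-59 + -2·-15 = -3967
  a_9 = 3·-3967 + 4·-968 + 3·-229 + -2·-59 = -16342
  a_10 = 3·-16342 + 4·-3967 + 3·-968 + -2·-229 = -67340

3,4,3,-2 ; -67340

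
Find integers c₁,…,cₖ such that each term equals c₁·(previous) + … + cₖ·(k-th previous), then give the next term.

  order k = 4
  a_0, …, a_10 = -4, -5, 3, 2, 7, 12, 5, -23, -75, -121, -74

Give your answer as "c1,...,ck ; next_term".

  a_4 = 2·2 + -2·3 + -1·-5 + -1·-4 = 7
  a_5 = 2·7 + -2·2 + -1·3 + -1·-5 = 12
  a_6 = 2·12 + -2·7 + -1·2 + -1·3 = 5
  a_7 = 2·5 + -2·12 + -1·7 + -1·2 = -23
  a_8 = 2·-23 + -2·5 + -1·12 + -1·7 = -75
  a_9 = 2·-75 + -2·-23 + -1·5 + -1·12 = -121
  a_10 = 2·-121 + -2·-75 + -1·-23 + -1·5 = -74
  a_11 = 2·-74 + -2·-121 + -1·-75 + -1·-23 = 192

2,-2,-1,-1 ; 192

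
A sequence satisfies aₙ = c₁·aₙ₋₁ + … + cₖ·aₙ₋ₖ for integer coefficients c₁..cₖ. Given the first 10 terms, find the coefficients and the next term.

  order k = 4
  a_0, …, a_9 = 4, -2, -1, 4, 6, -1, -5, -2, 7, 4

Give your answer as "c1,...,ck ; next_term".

0,0,-1,1 ; -3

  a_4 = 0·4 + 0·-1 + -1·-2 + 1·4 = 6
  a_5 = 0·6 + 0·4 + -1·-1 + 1·-2 = -1
  a_6 = 0·-1 + 0·6 + -1·4 + 1·-1 = -5
  a_7 = 0·-5 + 0·-1 + -1·6 + 1·4 = -2
  a_8 = 0·-2 + 0·-5 + -1·-1 + 1·6 = 7
  a_9 = 0·7 + 0·-2 + -1·-5 + 1·-1 = 4
  a_10 = 0·4 + 0·7 + -1·-2 + 1·-5 = -3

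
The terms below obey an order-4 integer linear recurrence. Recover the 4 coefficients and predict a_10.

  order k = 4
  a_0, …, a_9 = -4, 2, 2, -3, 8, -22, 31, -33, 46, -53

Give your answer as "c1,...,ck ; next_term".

  a_4 = -2·-3 + -2·2 + -3·2 + -3·-4 = 8
  a_5 = -2·8 + -2·-3 + -3·2 + -3·2 = -22
  a_6 = -2·-22 + -2·8 + -3·-3 + -3·2 = 31
  a_7 = -2·31 + -2·-22 + -3·8 + -3·-3 = -33
  a_8 = -2·-33 + -2·31 + -3·-22 + -3·8 = 46
  a_9 = -2·46 + -2·-33 + -3·31 + -3·-22 = -53
  a_10 = -2·-53 + -2·46 + -3·-33 + -3·31 = 20

-2,-2,-3,-3 ; 20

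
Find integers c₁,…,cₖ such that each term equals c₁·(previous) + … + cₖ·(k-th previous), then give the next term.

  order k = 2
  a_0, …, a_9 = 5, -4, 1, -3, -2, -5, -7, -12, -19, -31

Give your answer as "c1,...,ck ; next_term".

1,1 ; -50

  a_2 = 1·-4 + 1·5 = 1
  a_3 = 1·1 + 1·-4 = -3
  a_4 = 1·-3 + 1·1 = -2
  a_5 = 1·-2 + 1·-3 = -5
  a_6 = 1·-5 + 1·-2 = -7
  a_7 = 1·-7 + 1·-5 = -12
  a_8 = 1·-12 + 1·-7 = -19
  a_9 = 1·-19 + 1·-12 = -31
  a_10 = 1·-31 + 1·-19 = -50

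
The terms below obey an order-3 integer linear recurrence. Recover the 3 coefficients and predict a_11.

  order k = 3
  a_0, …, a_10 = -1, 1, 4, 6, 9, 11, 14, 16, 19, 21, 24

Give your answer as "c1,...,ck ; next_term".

  a_3 = 1·4 + 1·1 + -1·-1 = 6
  a_4 = 1·6 + 1·4 + -1·1 = 9
  a_5 = 1·9 + 1·6 + -1·4 = 11
  a_6 = 1·11 + 1·9 + -1·6 = 14
  a_7 = 1·14 + 1·11 + -1·9 = 16
  a_8 = 1·16 + 1·14 + -1·11 = 19
  a_9 = 1·19 + 1·16 + -1·14 = 21
  a_10 = 1·21 + 1·19 + -1·16 = 24
  a_11 = 1·24 + 1·21 + -1·19 = 26

1,1,-1 ; 26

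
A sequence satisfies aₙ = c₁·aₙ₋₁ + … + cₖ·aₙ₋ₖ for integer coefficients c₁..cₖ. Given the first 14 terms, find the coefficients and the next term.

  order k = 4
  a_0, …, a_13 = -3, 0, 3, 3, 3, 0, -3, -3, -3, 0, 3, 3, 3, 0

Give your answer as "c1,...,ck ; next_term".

  a_4 = 0·3 + 0·3 + 0·0 + -1·-3 = 3
  a_5 = 0·3 + 0·3 + 0·3 + -1·0 = 0
  a_6 = 0·0 + 0·3 + 0·3 + -1·3 = -3
  a_7 = 0·-3 + 0·0 + 0·3 + -1·3 = -3
  a_8 = 0·-3 + 0·-3 + 0·0 + -1·3 = -3
  a_9 = 0·-3 + 0·-3 + 0·-3 + -1·0 = 0
  a_10 = 0·0 + 0·-3 + 0·-3 + -1·-3 = 3
  a_11 = 0·3 + 0·0 + 0·-3 + -1·-3 = 3
  a_12 = 0·3 + 0·3 + 0·0 + -1·-3 = 3
  a_13 = 0·3 + 0·3 + 0·3 + -1·0 = 0
  a_14 = 0·0 + 0·3 + 0·3 + -1·3 = -3

0,0,0,-1 ; -3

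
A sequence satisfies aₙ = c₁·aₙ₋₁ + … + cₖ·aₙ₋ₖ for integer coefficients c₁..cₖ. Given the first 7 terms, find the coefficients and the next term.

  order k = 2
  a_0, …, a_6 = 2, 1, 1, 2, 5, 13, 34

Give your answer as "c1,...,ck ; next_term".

3,-1 ; 89

  a_2 = 3·1 + -1·2 = 1
  a_3 = 3·1 + -1·1 = 2
  a_4 = 3·2 + -1·1 = 5
  a_5 = 3·5 + -1·2 = 13
  a_6 = 3·13 + -1·5 = 34
  a_7 = 3·34 + -1·13 = 89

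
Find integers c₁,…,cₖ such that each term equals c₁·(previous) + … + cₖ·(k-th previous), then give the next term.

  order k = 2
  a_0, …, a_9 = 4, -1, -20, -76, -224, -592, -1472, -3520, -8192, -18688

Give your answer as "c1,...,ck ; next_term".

  a_2 = 4·-1 + -4·4 = -20
  a_3 = 4·-20 + -4·-1 = -76
  a_4 = 4·-76 + -4·-20 = -224
  a_5 = 4·-224 + -4·-76 = -592
  a_6 = 4·-592 + -4·-224 = -1472
  a_7 = 4·-1472 + -4·-592 = -3520
  a_8 = 4·-3520 + -4·-1472 = -8192
  a_9 = 4·-8192 + -4·-3520 = -18688
  a_10 = 4·-18688 + -4·-8192 = -41984

4,-4 ; -41984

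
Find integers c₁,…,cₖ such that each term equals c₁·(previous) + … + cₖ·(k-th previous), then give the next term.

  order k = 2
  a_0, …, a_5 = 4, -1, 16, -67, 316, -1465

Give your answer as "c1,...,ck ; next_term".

-4,3 ; 6808

  a_2 = -4·-1 + 3·4 = 16
  a_3 = -4·16 + 3·-1 = -67
  a_4 = -4·-67 + 3·16 = 316
  a_5 = -4·316 + 3·-67 = -1465
  a_6 = -4·-1465 + 3·316 = 6808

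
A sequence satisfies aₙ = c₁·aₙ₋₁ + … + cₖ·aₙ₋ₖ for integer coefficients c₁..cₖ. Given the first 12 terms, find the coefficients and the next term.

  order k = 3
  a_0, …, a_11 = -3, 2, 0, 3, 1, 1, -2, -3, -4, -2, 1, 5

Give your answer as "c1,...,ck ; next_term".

1,0,-1 ; 7

  a_3 = 1·0 + 0·2 + -1·-3 = 3
  a_4 = 1·3 + 0·0 + -1·2 = 1
  a_5 = 1·1 + 0·3 + -1·0 = 1
  a_6 = 1·1 + 0·1 + -1·3 = -2
  a_7 = 1·-2 + 0·1 + -1·1 = -3
  a_8 = 1·-3 + 0·-2 + -1·1 = -4
  a_9 = 1·-4 + 0·-3 + -1·-2 = -2
  a_10 = 1·-2 + 0·-4 + -1·-3 = 1
  a_11 = 1·1 + 0·-2 + -1·-4 = 5
  a_12 = 1·5 + 0·1 + -1·-2 = 7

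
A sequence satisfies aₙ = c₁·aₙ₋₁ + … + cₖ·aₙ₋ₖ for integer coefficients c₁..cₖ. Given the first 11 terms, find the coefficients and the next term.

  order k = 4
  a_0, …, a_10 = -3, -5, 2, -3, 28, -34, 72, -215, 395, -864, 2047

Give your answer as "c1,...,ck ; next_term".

  a_4 = -1·-3 + 1·2 + -4·-5 + -1·-3 = 28
  a_5 = -1·28 + 1·-3 + -4·2 + -1·-5 = -34
  a_6 = -1·-34 + 1·28 + -4·-3 + -1·2 = 72
  a_7 = -1·72 + 1·-34 + -4·28 + -1·-3 = -215
  a_8 = -1·-215 + 1·72 + -4·-34 + -1·28 = 395
  a_9 = -1·395 + 1·-215 + -4·72 + -1·-34 = -864
  a_10 = -1·-864 + 1·395 + -4·-215 + -1·72 = 2047
  a_11 = -1·2047 + 1·-864 + -4·395 + -1·-215 = -4276

-1,1,-4,-1 ; -4276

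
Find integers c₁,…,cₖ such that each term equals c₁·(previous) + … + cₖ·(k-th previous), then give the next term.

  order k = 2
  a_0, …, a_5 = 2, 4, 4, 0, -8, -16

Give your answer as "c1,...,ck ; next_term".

  a_2 = 2·4 + -2·2 = 4
  a_3 = 2·4 + -2·4 = 0
  a_4 = 2·0 + -2·4 = -8
  a_5 = 2·-8 + -2·0 = -16
  a_6 = 2·-16 + -2·-8 = -16

2,-2 ; -16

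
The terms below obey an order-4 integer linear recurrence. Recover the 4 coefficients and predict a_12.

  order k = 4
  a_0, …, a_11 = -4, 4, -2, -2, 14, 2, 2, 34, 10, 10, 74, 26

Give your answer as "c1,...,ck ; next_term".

1,0,2,-2 ; 26

  a_4 = 1·-2 + 0·-2 + 2·4 + -2·-4 = 14
  a_5 = 1·14 + 0·-2 + 2·-2 + -2·4 = 2
  a_6 = 1·2 + 0·14 + 2·-2 + -2·-2 = 2
  a_7 = 1·2 + 0·2 + 2·14 + -2·-2 = 34
  a_8 = 1·34 + 0·2 + 2·2 + -2·14 = 10
  a_9 = 1·10 + 0·34 + 2·2 + -2·2 = 10
  a_10 = 1·10 + 0·10 + 2·34 + -2·2 = 74
  a_11 = 1·74 + 0·10 + 2·10 + -2·34 = 26
  a_12 = 1·26 + 0·74 + 2·10 + -2·10 = 26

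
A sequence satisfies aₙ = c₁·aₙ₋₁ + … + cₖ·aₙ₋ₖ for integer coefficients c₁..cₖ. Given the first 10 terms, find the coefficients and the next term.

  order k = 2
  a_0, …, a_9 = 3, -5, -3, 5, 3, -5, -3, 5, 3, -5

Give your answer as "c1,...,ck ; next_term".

  a_2 = 0·-5 + -1·3 = -3
  a_3 = 0·-3 + -1·-5 = 5
  a_4 = 0·5 + -1·-3 = 3
  a_5 = 0·3 + -1·5 = -5
  a_6 = 0·-5 + -1·3 = -3
  a_7 = 0·-3 + -1·-5 = 5
  a_8 = 0·5 + -1·-3 = 3
  a_9 = 0·3 + -1·5 = -5
  a_10 = 0·-5 + -1·3 = -3

0,-1 ; -3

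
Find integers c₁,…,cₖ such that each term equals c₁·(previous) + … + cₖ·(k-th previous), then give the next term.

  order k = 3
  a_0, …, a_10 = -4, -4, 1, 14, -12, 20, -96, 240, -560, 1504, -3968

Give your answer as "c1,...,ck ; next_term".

  a_3 = -2·1 + 0·-4 + -4·-4 = 14
  a_4 = -2·14 + 0·1 + -4·-4 = -12
  a_5 = -2·-12 + 0·14 + -4·1 = 20
  a_6 = -2·20 + 0·-12 + -4·14 = -96
  a_7 = -2·-96 + 0·20 + -4·-12 = 240
  a_8 = -2·240 + 0·-96 + -4·20 = -560
  a_9 = -2·-560 + 0·240 + -4·-96 = 1504
  a_10 = -2·1504 + 0·-560 + -4·240 = -3968
  a_11 = -2·-3968 + 0·1504 + -4·-560 = 10176

-2,0,-4 ; 10176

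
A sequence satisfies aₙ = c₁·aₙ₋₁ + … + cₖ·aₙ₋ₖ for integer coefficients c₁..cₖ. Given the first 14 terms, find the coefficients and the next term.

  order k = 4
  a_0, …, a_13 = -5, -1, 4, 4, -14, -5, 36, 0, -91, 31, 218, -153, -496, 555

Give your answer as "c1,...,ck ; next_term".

0,-2,1,1 ; 1057

  a_4 = 0·4 + -2·4 + 1·-1 + 1·-5 = -14
  a_5 = 0·-14 + -2·4 + 1·4 + 1·-1 = -5
  a_6 = 0·-5 + -2·-14 + 1·4 + 1·4 = 36
  a_7 = 0·36 + -2·-5 + 1·-14 + 1·4 = 0
  a_8 = 0·0 + -2·36 + 1·-5 + 1·-14 = -91
  a_9 = 0·-91 + -2·0 + 1·36 + 1·-5 = 31
  a_10 = 0·31 + -2·-91 + 1·0 + 1·36 = 218
  a_11 = 0·218 + -2·31 + 1·-91 + 1·0 = -153
  a_12 = 0·-153 + -2·218 + 1·31 + 1·-91 = -496
  a_13 = 0·-496 + -2·-153 + 1·218 + 1·31 = 555
  a_14 = 0·555 + -2·-496 + 1·-153 + 1·218 = 1057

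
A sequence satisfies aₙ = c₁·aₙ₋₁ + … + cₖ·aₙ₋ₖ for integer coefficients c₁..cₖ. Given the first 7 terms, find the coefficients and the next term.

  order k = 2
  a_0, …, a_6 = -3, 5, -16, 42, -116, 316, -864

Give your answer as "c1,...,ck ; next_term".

  a_2 = -2·5 + 2·-3 = -16
  a_3 = -2·-16 + 2·5 = 42
  a_4 = -2·42 + 2·-16 = -116
  a_5 = -2·-116 + 2·42 = 316
  a_6 = -2·316 + 2·-116 = -864
  a_7 = -2·-864 + 2·316 = 2360

-2,2 ; 2360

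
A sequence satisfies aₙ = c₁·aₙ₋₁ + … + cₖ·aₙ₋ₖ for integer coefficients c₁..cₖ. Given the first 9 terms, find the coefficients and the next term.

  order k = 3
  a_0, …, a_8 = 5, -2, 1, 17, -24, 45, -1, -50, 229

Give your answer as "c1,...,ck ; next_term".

-1,1,4 ; -283

  a_3 = -1·1 + 1·-2 + 4·5 = 17
  a_4 = -1·17 + 1·1 + 4·-2 = -24
  a_5 = -1·-24 + 1·17 + 4·1 = 45
  a_6 = -1·45 + 1·-24 + 4·17 = -1
  a_7 = -1·-1 + 1·45 + 4·-24 = -50
  a_8 = -1·-50 + 1·-1 + 4·45 = 229
  a_9 = -1·229 + 1·-50 + 4·-1 = -283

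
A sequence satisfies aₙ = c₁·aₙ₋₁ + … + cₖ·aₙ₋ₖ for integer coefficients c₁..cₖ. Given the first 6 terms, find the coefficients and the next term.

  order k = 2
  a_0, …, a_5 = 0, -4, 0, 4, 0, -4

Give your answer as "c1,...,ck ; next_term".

  a_2 = 0·-4 + -1·0 = 0
  a_3 = 0·0 + -1·-4 = 4
  a_4 = 0·4 + -1·0 = 0
  a_5 = 0·0 + -1·4 = -4
  a_6 = 0·-4 + -1·0 = 0

0,-1 ; 0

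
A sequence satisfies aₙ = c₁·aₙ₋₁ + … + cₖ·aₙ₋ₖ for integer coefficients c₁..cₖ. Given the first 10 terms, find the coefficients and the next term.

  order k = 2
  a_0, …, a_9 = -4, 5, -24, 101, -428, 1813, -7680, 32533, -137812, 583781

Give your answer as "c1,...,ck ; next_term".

  a_2 = -4·5 + 1·-4 = -24
  a_3 = -4·-24 + 1·5 = 101
  a_4 = -4·101 + 1·-24 = -428
  a_5 = -4·-428 + 1·101 = 1813
  a_6 = -4·1813 + 1·-428 = -7680
  a_7 = -4·-7680 + 1·1813 = 32533
  a_8 = -4·32533 + 1·-7680 = -137812
  a_9 = -4·-137812 + 1·32533 = 583781
  a_10 = -4·583781 + 1·-137812 = -2472936

-4,1 ; -2472936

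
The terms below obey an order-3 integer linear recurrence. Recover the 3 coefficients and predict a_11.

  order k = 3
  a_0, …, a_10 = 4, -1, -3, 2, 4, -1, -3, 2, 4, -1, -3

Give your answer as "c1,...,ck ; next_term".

1,-1,1 ; 2

  a_3 = 1·-3 + -1·-1 + 1·4 = 2
  a_4 = 1·2 + -1·-3 + 1·-1 = 4
  a_5 = 1·4 + -1·2 + 1·-3 = -1
  a_6 = 1·-1 + -1·4 + 1·2 = -3
  a_7 = 1·-3 + -1·-1 + 1·4 = 2
  a_8 = 1·2 + -1·-3 + 1·-1 = 4
  a_9 = 1·4 + -1·2 + 1·-3 = -1
  a_10 = 1·-1 + -1·4 + 1·2 = -3
  a_11 = 1·-3 + -1·-1 + 1·4 = 2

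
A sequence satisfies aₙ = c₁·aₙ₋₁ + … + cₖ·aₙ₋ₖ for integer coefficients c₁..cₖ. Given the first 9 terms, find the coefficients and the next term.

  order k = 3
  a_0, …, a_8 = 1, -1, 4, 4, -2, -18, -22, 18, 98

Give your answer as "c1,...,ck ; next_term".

1,-2,-2 ; 106

  a_3 = 1·4 + -2·-1 + -2·1 = 4
  a_4 = 1·4 + -2·4 + -2·-1 = -2
  a_5 = 1·-2 + -2·4 + -2·4 = -18
  a_6 = 1·-18 + -2·-2 + -2·4 = -22
  a_7 = 1·-22 + -2·-18 + -2·-2 = 18
  a_8 = 1·18 + -2·-22 + -2·-18 = 98
  a_9 = 1·98 + -2·18 + -2·-22 = 106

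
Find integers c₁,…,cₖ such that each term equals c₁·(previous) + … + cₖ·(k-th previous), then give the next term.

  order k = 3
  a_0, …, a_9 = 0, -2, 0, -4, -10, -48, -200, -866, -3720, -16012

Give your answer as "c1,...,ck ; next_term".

  a_3 = 4·0 + 2·-2 + -3·0 = -4
  a_4 = 4·-4 + 2·0 + -3·-2 = -10
  a_5 = 4·-10 + 2·-4 + -3·0 = -48
  a_6 = 4·-48 + 2·-10 + -3·-4 = -200
  a_7 = 4·-200 + 2·-48 + -3·-10 = -866
  a_8 = 4·-866 + 2·-200 + -3·-48 = -3720
  a_9 = 4·-3720 + 2·-866 + -3·-200 = -16012
  a_10 = 4·-16012 + 2·-3720 + -3·-866 = -68890

4,2,-3 ; -68890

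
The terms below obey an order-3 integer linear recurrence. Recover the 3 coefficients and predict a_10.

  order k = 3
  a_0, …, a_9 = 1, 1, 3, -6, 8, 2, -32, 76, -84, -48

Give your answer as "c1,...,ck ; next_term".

  a_3 = -2·3 + -2·1 + 2·1 = -6
  a_4 = -2·-6 + -2·3 + 2·1 = 8
  a_5 = -2·8 + -2·-6 + 2·3 = 2
  a_6 = -2·2 + -2·8 + 2·-6 = -32
  a_7 = -2·-32 + -2·2 + 2·8 = 76
  a_8 = -2·76 + -2·-32 + 2·2 = -84
  a_9 = -2·-84 + -2·76 + 2·-32 = -48
  a_10 = -2·-48 + -2·-84 + 2·76 = 416

-2,-2,2 ; 416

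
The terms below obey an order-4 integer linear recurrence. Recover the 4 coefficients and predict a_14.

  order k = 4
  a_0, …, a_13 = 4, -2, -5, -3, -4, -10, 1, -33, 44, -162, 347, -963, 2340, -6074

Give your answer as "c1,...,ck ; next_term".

-2,2,2,1 ; 15249

  a_4 = -2·-3 + 2·-5 + 2·-2 + 1·4 = -4
  a_5 = -2·-4 + 2·-3 + 2·-5 + 1·-2 = -10
  a_6 = -2·-10 + 2·-4 + 2·-3 + 1·-5 = 1
  a_7 = -2·1 + 2·-10 + 2·-4 + 1·-3 = -33
  a_8 = -2·-33 + 2·1 + 2·-10 + 1·-4 = 44
  a_9 = -2·44 + 2·-33 + 2·1 + 1·-10 = -162
  a_10 = -2·-162 + 2·44 + 2·-33 + 1·1 = 347
  a_11 = -2·347 + 2·-162 + 2·44 + 1·-33 = -963
  a_12 = -2·-963 + 2·347 + 2·-162 + 1·44 = 2340
  a_13 = -2·2340 + 2·-963 + 2·347 + 1·-162 = -6074
  a_14 = -2·-6074 + 2·2340 + 2·-963 + 1·347 = 15249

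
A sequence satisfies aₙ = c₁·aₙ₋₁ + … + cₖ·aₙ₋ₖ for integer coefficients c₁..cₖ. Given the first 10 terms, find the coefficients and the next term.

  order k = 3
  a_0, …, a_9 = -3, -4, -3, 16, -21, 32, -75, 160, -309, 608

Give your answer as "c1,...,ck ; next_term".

-2,-1,-2 ; -1227

  a_3 = -2·-3 + -1·-4 + -2·-3 = 16
  a_4 = -2·16 + -1·-3 + -2·-4 = -21
  a_5 = -2·-21 + -1·16 + -2·-3 = 32
  a_6 = -2·32 + -1·-21 + -2·16 = -75
  a_7 = -2·-75 + -1·32 + -2·-21 = 160
  a_8 = -2·160 + -1·-75 + -2·32 = -309
  a_9 = -2·-309 + -1·160 + -2·-75 = 608
  a_10 = -2·608 + -1·-309 + -2·160 = -1227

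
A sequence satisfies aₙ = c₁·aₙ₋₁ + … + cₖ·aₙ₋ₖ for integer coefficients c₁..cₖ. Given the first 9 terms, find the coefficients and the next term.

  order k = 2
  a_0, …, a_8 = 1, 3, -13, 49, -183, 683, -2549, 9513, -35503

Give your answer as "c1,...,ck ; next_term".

  a_2 = -4·3 + -1·1 = -13
  a_3 = -4·-13 + -1·3 = 49
  a_4 = -4·49 + -1·-13 = -183
  a_5 = -4·-183 + -1·49 = 683
  a_6 = -4·683 + -1·-183 = -2549
  a_7 = -4·-2549 + -1·683 = 9513
  a_8 = -4·9513 + -1·-2549 = -35503
  a_9 = -4·-35503 + -1·9513 = 132499

-4,-1 ; 132499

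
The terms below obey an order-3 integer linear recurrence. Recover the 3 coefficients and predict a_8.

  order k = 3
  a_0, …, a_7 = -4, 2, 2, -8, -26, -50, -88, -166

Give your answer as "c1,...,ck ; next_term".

3,-3,2 ; -334

  a_3 = 3·2 + -3·2 + 2·-4 = -8
  a_4 = 3·-8 + -3·2 + 2·2 = -26
  a_5 = 3·-26 + -3·-8 + 2·2 = -50
  a_6 = 3·-50 + -3·-26 + 2·-8 = -88
  a_7 = 3·-88 + -3·-50 + 2·-26 = -166
  a_8 = 3·-166 + -3·-88 + 2·-50 = -334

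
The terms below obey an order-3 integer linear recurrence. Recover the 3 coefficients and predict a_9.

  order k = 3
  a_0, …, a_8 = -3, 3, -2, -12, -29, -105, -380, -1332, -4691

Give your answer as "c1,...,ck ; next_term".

3,1,3 ; -16545

  a_3 = 3·-2 + 1·3 + 3·-3 = -12
  a_4 = 3·-12 + 1·-2 + 3·3 = -29
  a_5 = 3·-29 + 1·-12 + 3·-2 = -105
  a_6 = 3·-105 + 1·-29 + 3·-12 = -380
  a_7 = 3·-380 + 1·-105 + 3·-29 = -1332
  a_8 = 3·-1332 + 1·-380 + 3·-105 = -4691
  a_9 = 3·-4691 + 1·-1332 + 3·-380 = -16545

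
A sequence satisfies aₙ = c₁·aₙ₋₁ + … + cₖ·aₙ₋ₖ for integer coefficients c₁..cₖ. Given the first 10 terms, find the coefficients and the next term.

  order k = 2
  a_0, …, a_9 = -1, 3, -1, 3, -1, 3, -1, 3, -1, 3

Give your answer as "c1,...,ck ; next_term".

0,1 ; -1

  a_2 = 0·3 + 1·-1 = -1
  a_3 = 0·-1 + 1·3 = 3
  a_4 = 0·3 + 1·-1 = -1
  a_5 = 0·-1 + 1·3 = 3
  a_6 = 0·3 + 1·-1 = -1
  a_7 = 0·-1 + 1·3 = 3
  a_8 = 0·3 + 1·-1 = -1
  a_9 = 0·-1 + 1·3 = 3
  a_10 = 0·3 + 1·-1 = -1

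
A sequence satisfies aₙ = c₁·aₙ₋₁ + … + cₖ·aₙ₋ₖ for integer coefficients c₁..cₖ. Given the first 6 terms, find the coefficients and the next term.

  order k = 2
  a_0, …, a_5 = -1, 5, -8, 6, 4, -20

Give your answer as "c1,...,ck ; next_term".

  a_2 = -2·5 + -2·-1 = -8
  a_3 = -2·-8 + -2·5 = 6
  a_4 = -2·6 + -2·-8 = 4
  a_5 = -2·4 + -2·6 = -20
  a_6 = -2·-20 + -2·4 = 32

-2,-2 ; 32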